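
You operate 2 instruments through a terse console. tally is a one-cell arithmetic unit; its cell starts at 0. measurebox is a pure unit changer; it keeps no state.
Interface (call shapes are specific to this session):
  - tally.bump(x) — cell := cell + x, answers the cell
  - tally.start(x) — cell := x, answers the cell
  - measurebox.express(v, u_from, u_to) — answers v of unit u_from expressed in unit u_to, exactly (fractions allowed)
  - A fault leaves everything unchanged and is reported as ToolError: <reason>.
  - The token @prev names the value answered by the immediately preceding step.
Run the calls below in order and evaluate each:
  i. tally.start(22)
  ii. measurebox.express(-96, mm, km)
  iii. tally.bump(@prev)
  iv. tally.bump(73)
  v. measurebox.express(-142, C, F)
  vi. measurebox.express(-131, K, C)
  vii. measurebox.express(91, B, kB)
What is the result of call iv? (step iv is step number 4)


Calling tally.start on x→22, which returns 22.
Calling measurebox.express on v→-96, u_from→mm, u_to→km, and observe -3/31250.
I use tally.bump on x→@prev, → 687497/31250.
I invoke tally.bump on x→73: 2968747/31250.
I invoke measurebox.express on v→-142, u_from→C, u_to→F, and get -1118/5.
Calling measurebox.express on v→-131, u_from→K, u_to→C, — result: -8083/20.
I call measurebox.express on v→91, u_from→B, u_to→kB: 91/1000.

Answer: 2968747/31250


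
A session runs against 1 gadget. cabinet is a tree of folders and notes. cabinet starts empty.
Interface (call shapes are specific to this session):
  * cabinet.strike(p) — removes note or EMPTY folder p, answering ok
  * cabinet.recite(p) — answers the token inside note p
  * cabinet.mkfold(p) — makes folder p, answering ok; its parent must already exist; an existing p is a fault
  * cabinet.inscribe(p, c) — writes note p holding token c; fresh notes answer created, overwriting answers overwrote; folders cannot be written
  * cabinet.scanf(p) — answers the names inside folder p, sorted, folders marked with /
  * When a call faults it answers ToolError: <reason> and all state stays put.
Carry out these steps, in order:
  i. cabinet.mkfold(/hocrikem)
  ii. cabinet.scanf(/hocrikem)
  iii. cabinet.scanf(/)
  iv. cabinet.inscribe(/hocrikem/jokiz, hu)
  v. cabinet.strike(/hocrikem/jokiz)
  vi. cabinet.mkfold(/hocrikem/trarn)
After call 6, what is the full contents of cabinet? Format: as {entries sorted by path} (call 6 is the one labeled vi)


% cabinet.mkfold /hocrikem
= ok
% cabinet.scanf /hocrikem
= []
% cabinet.scanf /
= [hocrikem/]
% cabinet.inscribe /hocrikem/jokiz hu
= created
% cabinet.strike /hocrikem/jokiz
= ok
% cabinet.mkfold /hocrikem/trarn
= ok

Answer: {hocrikem/, hocrikem/trarn/}


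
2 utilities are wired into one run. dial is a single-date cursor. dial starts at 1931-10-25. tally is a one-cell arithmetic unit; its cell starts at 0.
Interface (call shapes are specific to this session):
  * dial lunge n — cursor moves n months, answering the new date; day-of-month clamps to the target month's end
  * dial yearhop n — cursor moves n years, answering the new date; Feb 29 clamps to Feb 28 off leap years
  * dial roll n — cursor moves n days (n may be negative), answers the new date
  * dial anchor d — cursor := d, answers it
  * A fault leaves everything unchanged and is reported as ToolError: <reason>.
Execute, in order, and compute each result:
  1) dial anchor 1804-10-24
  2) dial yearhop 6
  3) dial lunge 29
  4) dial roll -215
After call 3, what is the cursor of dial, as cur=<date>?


Do: dial anchor[d='1804-10-24']
See: 1804-10-24
Do: dial yearhop[n='6']
See: 1810-10-24
Do: dial lunge[n='29']
See: 1813-03-24
Do: dial roll[n='-215']
See: 1812-08-21

Answer: cur=1813-03-24


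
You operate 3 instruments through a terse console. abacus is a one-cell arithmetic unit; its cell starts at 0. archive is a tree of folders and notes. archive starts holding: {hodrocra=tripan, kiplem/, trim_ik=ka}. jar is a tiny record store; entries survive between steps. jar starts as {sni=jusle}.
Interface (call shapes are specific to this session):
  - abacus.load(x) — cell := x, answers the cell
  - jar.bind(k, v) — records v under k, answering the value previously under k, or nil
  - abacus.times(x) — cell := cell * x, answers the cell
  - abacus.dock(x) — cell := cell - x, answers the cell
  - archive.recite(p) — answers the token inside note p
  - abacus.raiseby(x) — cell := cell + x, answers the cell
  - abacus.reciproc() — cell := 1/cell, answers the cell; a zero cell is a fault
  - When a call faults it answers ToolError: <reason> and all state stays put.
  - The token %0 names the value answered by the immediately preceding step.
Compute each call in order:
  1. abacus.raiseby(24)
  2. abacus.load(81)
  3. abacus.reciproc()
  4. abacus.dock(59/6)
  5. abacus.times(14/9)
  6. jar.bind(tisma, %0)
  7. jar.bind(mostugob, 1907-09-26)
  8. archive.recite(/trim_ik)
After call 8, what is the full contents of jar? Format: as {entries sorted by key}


Answer: {mostugob=1907-09-26, sni=jusle, tisma=-11137/729}

Derivation:
[in] raiseby x→24
  24
[in] load x→81
  81
[in] reciproc
  1/81
[in] dock x→59/6
  -1591/162
[in] times x→14/9
  -11137/729
[in] bind k→tisma v→%0
  nil
[in] bind k→mostugob v→1907-09-26
  nil
[in] recite p→/trim_ik
  ka


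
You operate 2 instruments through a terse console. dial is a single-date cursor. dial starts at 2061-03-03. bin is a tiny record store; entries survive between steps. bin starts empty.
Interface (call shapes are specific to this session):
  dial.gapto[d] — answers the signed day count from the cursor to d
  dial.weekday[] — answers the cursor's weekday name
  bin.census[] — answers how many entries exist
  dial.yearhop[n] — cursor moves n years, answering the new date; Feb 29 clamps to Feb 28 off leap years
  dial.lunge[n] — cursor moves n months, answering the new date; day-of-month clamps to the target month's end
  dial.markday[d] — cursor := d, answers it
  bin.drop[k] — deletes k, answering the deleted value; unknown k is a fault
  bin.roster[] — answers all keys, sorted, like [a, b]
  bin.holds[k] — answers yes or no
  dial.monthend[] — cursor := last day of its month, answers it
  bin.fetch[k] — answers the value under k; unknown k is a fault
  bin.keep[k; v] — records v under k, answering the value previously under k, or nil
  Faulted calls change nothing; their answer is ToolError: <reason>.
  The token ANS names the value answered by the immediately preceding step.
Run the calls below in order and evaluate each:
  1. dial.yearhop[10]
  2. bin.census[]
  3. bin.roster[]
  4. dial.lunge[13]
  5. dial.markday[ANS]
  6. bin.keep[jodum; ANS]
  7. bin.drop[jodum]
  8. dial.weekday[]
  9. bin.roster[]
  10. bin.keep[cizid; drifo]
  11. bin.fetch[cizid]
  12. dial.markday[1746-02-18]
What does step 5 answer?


Answer: 2072-04-03

Derivation:
I try dial.yearhop on n: 10, → 2071-03-03.
I call bin.census(), yielding 0.
I try bin.roster, and observe [].
Using dial.lunge on n: 13, giving 2072-04-03.
I try dial.markday on d: ANS, and observe 2072-04-03.
Now I run bin.keep on k: jodum, v: ANS, which returns nil.
I run bin.drop on k: jodum, giving 2072-04-03.
I use dial.weekday(), which returns Sunday.
I use bin.roster(), yielding [].
Invoking bin.keep on k: cizid, v: drifo, and observe nil.
Now I run bin.fetch on k: cizid, and observe drifo.
Then dial.markday on d: 1746-02-18, yielding 1746-02-18.


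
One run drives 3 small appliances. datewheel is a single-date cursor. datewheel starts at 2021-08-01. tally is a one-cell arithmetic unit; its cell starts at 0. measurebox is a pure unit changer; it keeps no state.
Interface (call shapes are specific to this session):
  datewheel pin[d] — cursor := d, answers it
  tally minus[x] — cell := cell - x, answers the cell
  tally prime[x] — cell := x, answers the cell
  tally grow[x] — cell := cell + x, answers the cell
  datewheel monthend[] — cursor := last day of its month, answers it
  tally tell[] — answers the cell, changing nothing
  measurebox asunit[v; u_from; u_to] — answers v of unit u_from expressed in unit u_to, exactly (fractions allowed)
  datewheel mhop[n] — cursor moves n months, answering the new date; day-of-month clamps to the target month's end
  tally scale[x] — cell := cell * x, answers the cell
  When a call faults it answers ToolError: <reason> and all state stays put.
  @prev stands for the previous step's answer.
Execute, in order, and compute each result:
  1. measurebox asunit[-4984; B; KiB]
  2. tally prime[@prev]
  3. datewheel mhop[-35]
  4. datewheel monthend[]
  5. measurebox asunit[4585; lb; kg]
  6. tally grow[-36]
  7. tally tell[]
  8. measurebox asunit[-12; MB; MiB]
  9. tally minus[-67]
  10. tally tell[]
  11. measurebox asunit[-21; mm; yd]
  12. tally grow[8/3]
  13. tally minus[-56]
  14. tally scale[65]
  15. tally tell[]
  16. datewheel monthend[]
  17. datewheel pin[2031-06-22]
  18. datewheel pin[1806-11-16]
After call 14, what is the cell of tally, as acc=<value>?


Answer: acc=2116595/384

Derivation:
# measurebox asunit(v=-4984, u_from=B, u_to=KiB) : -623/128
# tally prime(x=@prev) : -623/128
# datewheel mhop(n=-35) : 2018-09-01
# datewheel monthend() : 2018-09-30
# measurebox asunit(v=4585, u_from=lb, u_to=kg) : 41594420329/20000000
# tally grow(x=-36) : -5231/128
# tally tell() : -5231/128
# measurebox asunit(v=-12, u_from=MB, u_to=MiB) : -46875/4096
# tally minus(x=-67) : 3345/128
# tally tell() : 3345/128
# measurebox asunit(v=-21, u_from=mm, u_to=yd) : -35/1524
# tally grow(x=8/3) : 11059/384
# tally minus(x=-56) : 32563/384
# tally scale(x=65) : 2116595/384
# tally tell() : 2116595/384
# datewheel monthend() : 2018-09-30
# datewheel pin(d=2031-06-22) : 2031-06-22
# datewheel pin(d=1806-11-16) : 1806-11-16


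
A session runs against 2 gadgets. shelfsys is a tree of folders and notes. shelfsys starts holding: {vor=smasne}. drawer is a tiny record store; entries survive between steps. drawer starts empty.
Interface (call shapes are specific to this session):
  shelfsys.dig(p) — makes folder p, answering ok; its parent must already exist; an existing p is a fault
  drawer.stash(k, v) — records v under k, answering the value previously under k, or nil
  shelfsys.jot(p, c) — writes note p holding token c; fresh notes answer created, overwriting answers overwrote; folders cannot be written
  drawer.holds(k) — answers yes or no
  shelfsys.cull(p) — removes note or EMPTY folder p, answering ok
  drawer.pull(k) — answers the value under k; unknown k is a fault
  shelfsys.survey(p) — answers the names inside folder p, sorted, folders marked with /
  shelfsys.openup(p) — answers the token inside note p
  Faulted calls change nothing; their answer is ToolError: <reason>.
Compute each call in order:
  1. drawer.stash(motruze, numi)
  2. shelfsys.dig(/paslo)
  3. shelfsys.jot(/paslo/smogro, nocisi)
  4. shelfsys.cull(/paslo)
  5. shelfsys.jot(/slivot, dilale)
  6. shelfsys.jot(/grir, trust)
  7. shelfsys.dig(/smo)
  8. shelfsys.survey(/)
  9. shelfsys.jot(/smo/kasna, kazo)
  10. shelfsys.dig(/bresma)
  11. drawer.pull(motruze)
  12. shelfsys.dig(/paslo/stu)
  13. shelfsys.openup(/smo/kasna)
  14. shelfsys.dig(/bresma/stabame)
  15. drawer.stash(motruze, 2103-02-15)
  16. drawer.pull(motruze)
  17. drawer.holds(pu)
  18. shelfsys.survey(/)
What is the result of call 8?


Answer: [grir, paslo/, slivot, smo/, vor]

Derivation:
==> drawer.stash(k='motruze', v='numi')
<== nil
==> shelfsys.dig(p='/paslo')
<== ok
==> shelfsys.jot(p='/paslo/smogro', c='nocisi')
<== created
==> shelfsys.cull(p='/paslo')
<== ToolError: not empty
==> shelfsys.jot(p='/slivot', c='dilale')
<== created
==> shelfsys.jot(p='/grir', c='trust')
<== created
==> shelfsys.dig(p='/smo')
<== ok
==> shelfsys.survey(p='/')
<== [grir, paslo/, slivot, smo/, vor]
==> shelfsys.jot(p='/smo/kasna', c='kazo')
<== created
==> shelfsys.dig(p='/bresma')
<== ok
==> drawer.pull(k='motruze')
<== numi
==> shelfsys.dig(p='/paslo/stu')
<== ok
==> shelfsys.openup(p='/smo/kasna')
<== kazo
==> shelfsys.dig(p='/bresma/stabame')
<== ok
==> drawer.stash(k='motruze', v='2103-02-15')
<== numi
==> drawer.pull(k='motruze')
<== 2103-02-15
==> drawer.holds(k='pu')
<== no
==> shelfsys.survey(p='/')
<== [bresma/, grir, paslo/, slivot, smo/, vor]


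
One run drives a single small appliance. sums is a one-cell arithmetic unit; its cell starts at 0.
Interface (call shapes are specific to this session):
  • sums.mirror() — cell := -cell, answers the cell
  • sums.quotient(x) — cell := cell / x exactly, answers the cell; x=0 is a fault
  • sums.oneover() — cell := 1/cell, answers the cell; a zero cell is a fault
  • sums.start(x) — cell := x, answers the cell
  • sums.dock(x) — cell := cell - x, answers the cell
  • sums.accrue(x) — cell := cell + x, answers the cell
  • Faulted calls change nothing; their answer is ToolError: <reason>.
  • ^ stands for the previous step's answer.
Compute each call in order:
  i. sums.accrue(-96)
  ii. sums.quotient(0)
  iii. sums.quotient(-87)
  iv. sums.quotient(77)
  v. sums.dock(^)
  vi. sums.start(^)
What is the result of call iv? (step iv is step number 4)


Step: sums.accrue[x=-96]
Result: -96
Step: sums.quotient[x=0]
Result: ToolError: division by zero
Step: sums.quotient[x=-87]
Result: 32/29
Step: sums.quotient[x=77]
Result: 32/2233
Step: sums.dock[x=^]
Result: 0
Step: sums.start[x=^]
Result: 0

Answer: 32/2233


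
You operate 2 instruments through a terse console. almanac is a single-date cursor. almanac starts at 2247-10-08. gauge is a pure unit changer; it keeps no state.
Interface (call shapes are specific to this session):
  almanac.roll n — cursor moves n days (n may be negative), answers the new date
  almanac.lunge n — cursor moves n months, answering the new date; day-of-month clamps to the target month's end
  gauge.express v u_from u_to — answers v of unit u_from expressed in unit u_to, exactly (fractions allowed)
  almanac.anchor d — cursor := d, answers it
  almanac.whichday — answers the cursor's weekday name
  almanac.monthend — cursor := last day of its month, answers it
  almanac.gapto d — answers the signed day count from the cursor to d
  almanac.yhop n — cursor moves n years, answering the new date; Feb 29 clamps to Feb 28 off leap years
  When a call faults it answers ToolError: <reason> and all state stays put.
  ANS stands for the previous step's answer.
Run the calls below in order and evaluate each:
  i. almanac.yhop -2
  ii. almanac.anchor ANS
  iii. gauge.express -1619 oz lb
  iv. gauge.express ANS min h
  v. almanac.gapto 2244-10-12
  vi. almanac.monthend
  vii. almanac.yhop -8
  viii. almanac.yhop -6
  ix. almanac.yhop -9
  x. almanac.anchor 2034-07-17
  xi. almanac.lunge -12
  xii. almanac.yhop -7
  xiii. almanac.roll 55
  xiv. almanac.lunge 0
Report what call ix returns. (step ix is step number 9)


Answer: 2222-10-31

Derivation:
-> almanac.yhop(n=-2)
<- 2245-10-08
-> almanac.anchor(d=ANS)
<- 2245-10-08
-> gauge.express(v=-1619, u_from=oz, u_to=lb)
<- -1619/16
-> gauge.express(v=ANS, u_from=min, u_to=h)
<- -1619/960
-> almanac.gapto(d=2244-10-12)
<- -361
-> almanac.monthend()
<- 2245-10-31
-> almanac.yhop(n=-8)
<- 2237-10-31
-> almanac.yhop(n=-6)
<- 2231-10-31
-> almanac.yhop(n=-9)
<- 2222-10-31
-> almanac.anchor(d=2034-07-17)
<- 2034-07-17
-> almanac.lunge(n=-12)
<- 2033-07-17
-> almanac.yhop(n=-7)
<- 2026-07-17
-> almanac.roll(n=55)
<- 2026-09-10
-> almanac.lunge(n=0)
<- 2026-09-10


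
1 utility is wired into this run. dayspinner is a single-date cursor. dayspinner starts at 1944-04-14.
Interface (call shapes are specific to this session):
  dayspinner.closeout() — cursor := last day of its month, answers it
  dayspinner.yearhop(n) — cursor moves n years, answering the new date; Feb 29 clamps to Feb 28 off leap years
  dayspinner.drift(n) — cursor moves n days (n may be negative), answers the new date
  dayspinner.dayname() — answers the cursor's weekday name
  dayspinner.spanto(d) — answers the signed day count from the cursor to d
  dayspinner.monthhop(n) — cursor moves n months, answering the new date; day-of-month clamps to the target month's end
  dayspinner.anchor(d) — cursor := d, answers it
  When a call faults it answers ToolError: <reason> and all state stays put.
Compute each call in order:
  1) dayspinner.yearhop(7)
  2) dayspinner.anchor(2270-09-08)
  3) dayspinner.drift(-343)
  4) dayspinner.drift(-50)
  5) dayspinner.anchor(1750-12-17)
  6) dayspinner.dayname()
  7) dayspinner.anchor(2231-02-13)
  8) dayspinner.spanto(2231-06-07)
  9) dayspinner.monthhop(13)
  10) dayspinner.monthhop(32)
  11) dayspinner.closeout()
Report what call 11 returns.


>>> yearhop n=7
:: 1951-04-14
>>> anchor d=2270-09-08
:: 2270-09-08
>>> drift n=-343
:: 2269-09-30
>>> drift n=-50
:: 2269-08-11
>>> anchor d=1750-12-17
:: 1750-12-17
>>> dayname
:: Thursday
>>> anchor d=2231-02-13
:: 2231-02-13
>>> spanto d=2231-06-07
:: 114
>>> monthhop n=13
:: 2232-03-13
>>> monthhop n=32
:: 2234-11-13
>>> closeout
:: 2234-11-30

Answer: 2234-11-30


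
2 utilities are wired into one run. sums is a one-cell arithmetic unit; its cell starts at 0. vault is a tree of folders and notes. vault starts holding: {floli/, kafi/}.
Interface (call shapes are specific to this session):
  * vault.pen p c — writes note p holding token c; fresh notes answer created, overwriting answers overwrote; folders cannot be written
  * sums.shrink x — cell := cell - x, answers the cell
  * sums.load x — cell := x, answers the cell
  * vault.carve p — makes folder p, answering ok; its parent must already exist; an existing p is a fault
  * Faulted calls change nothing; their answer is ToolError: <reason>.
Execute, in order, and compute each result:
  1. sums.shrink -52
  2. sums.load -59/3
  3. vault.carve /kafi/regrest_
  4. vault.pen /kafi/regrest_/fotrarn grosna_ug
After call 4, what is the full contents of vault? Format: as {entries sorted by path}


Answer: {floli/, kafi/, kafi/regrest_/, kafi/regrest_/fotrarn=grosna_ug}

Derivation:
CALL sums.shrink[-52]
RET  52
CALL sums.load[-59/3]
RET  -59/3
CALL vault.carve[/kafi/regrest_]
RET  ok
CALL vault.pen[/kafi/regrest_/fotrarn; grosna_ug]
RET  created


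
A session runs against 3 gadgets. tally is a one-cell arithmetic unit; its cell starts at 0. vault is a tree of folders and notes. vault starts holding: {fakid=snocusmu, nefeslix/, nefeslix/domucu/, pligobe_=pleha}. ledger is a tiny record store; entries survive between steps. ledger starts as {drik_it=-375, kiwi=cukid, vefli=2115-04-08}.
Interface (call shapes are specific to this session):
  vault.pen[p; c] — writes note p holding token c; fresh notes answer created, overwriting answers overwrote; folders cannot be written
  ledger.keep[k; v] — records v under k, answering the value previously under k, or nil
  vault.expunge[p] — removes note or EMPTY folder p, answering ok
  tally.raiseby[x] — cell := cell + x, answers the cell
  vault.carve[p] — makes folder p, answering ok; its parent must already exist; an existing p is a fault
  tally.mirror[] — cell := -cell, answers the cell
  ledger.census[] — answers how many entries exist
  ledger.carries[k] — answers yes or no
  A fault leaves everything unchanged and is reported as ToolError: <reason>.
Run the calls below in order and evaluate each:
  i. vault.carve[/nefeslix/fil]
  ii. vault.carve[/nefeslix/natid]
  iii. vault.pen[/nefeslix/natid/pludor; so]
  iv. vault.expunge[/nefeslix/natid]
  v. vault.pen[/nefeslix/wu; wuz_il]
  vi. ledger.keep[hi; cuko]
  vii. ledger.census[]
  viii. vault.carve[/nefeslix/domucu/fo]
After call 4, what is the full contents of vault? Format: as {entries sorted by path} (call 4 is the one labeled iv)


·→ vault.carve(p='/nefeslix/fil')
·← ok
·→ vault.carve(p='/nefeslix/natid')
·← ok
·→ vault.pen(p='/nefeslix/natid/pludor', c='so')
·← created
·→ vault.expunge(p='/nefeslix/natid')
·← ToolError: not empty
·→ vault.pen(p='/nefeslix/wu', c='wuz_il')
·← created
·→ ledger.keep(k='hi', v='cuko')
·← nil
·→ ledger.census()
·← 4
·→ vault.carve(p='/nefeslix/domucu/fo')
·← ok

Answer: {fakid=snocusmu, nefeslix/, nefeslix/domucu/, nefeslix/fil/, nefeslix/natid/, nefeslix/natid/pludor=so, pligobe_=pleha}


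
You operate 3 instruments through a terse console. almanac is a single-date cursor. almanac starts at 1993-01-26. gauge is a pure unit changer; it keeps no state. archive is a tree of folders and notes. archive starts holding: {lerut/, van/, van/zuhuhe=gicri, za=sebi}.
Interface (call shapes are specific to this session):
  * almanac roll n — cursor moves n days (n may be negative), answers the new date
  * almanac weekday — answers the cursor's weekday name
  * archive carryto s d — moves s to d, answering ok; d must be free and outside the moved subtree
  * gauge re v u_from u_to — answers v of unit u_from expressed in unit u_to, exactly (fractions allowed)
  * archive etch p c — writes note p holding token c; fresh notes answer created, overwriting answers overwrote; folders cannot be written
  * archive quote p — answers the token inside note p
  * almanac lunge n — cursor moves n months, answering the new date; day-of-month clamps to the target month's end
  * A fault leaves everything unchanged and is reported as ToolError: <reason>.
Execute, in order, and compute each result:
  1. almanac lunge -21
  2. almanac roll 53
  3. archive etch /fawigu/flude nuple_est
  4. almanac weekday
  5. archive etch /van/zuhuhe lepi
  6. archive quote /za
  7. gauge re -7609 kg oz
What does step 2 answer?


==> almanac lunge(n: -21)
<== 1991-04-26
==> almanac roll(n: 53)
<== 1991-06-18
==> archive etch(p: /fawigu/flude, c: nuple_est)
<== ToolError: no parent
==> almanac weekday()
<== Tuesday
==> archive etch(p: /van/zuhuhe, c: lepi)
<== overwrote
==> archive quote(p: /za)
<== sebi
==> gauge re(v: -7609, u_from: kg, u_to: oz)
<== -1739200000000/6479891

Answer: 1991-06-18


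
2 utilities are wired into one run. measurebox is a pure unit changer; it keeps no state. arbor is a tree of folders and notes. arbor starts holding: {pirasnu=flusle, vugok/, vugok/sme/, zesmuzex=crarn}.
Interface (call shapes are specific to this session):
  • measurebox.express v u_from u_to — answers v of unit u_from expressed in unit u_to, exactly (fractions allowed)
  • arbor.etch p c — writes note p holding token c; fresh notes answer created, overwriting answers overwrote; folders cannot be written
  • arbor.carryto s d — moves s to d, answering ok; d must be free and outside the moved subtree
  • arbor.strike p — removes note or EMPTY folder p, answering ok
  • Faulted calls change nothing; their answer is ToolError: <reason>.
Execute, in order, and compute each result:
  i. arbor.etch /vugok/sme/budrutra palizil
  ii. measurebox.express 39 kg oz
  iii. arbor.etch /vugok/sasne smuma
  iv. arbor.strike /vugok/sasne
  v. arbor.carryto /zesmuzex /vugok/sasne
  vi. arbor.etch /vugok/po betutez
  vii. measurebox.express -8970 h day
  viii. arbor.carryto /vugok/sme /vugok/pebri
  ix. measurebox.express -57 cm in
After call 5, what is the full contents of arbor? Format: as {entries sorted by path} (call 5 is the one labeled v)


Act: arbor.etch[/vugok/sme/budrutra; palizil]
Obs: created
Act: measurebox.express[39; kg; oz]
Obs: 62400000000/45359237
Act: arbor.etch[/vugok/sasne; smuma]
Obs: created
Act: arbor.strike[/vugok/sasne]
Obs: ok
Act: arbor.carryto[/zesmuzex; /vugok/sasne]
Obs: ok
Act: arbor.etch[/vugok/po; betutez]
Obs: created
Act: measurebox.express[-8970; h; day]
Obs: -1495/4
Act: arbor.carryto[/vugok/sme; /vugok/pebri]
Obs: ok
Act: measurebox.express[-57; cm; in]
Obs: -2850/127

Answer: {pirasnu=flusle, vugok/, vugok/sasne=crarn, vugok/sme/, vugok/sme/budrutra=palizil}


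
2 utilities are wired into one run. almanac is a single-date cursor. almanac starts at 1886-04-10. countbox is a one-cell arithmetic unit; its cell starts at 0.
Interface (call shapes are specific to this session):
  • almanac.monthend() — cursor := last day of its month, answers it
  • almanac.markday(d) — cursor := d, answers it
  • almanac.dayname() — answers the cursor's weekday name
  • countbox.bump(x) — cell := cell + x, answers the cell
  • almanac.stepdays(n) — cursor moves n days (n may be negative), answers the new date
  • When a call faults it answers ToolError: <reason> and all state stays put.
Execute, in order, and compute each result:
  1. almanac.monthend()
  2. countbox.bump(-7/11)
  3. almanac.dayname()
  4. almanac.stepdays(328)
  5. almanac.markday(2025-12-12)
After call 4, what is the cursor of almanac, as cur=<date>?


Answer: cur=1887-03-24

Derivation:
Do: almanac.monthend[]
See: 1886-04-30
Do: countbox.bump[x→-7/11]
See: -7/11
Do: almanac.dayname[]
See: Friday
Do: almanac.stepdays[n→328]
See: 1887-03-24
Do: almanac.markday[d→2025-12-12]
See: 2025-12-12


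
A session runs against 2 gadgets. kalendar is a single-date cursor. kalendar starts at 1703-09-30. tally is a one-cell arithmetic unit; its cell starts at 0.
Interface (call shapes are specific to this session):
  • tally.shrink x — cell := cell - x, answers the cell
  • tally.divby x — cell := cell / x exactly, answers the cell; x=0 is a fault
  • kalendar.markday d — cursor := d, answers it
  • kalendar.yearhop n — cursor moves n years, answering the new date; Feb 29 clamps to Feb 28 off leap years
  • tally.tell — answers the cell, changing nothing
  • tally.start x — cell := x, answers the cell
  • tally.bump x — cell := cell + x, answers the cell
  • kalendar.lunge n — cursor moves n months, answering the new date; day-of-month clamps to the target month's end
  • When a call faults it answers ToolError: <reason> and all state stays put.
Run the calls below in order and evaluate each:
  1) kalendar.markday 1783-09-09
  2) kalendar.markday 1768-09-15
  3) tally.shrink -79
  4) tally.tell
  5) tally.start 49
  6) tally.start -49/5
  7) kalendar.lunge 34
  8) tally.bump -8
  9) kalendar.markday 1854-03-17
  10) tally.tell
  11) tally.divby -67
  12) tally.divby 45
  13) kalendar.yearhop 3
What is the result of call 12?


Answer: 89/15075

Derivation:
Step: kalendar.markday[1783-09-09]
Result: 1783-09-09
Step: kalendar.markday[1768-09-15]
Result: 1768-09-15
Step: tally.shrink[-79]
Result: 79
Step: tally.tell[]
Result: 79
Step: tally.start[49]
Result: 49
Step: tally.start[-49/5]
Result: -49/5
Step: kalendar.lunge[34]
Result: 1771-07-15
Step: tally.bump[-8]
Result: -89/5
Step: kalendar.markday[1854-03-17]
Result: 1854-03-17
Step: tally.tell[]
Result: -89/5
Step: tally.divby[-67]
Result: 89/335
Step: tally.divby[45]
Result: 89/15075
Step: kalendar.yearhop[3]
Result: 1857-03-17


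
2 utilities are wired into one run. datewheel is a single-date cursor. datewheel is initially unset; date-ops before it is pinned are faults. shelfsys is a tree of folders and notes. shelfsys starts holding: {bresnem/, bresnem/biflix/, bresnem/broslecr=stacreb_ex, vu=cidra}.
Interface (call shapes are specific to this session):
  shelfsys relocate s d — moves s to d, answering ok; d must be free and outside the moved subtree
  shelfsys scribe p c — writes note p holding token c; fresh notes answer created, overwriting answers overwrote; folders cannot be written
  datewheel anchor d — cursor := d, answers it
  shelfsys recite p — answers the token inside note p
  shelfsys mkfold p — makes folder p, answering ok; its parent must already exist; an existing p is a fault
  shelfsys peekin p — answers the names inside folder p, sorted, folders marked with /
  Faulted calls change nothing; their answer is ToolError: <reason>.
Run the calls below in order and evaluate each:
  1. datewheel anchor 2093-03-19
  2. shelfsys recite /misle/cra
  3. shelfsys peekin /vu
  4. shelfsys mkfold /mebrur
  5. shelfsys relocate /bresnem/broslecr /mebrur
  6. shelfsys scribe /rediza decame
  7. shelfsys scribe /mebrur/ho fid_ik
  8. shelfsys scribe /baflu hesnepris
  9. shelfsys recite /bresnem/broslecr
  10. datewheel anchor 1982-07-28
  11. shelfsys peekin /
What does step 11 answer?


Answer: [baflu, bresnem/, mebrur/, rediza, vu]

Derivation:
Step: datewheel anchor[d='2093-03-19']
Result: 2093-03-19
Step: shelfsys recite[p='/misle/cra']
Result: ToolError: not found
Step: shelfsys peekin[p='/vu']
Result: ToolError: not a directory
Step: shelfsys mkfold[p='/mebrur']
Result: ok
Step: shelfsys relocate[s='/bresnem/broslecr'; d='/mebrur']
Result: ToolError: exists
Step: shelfsys scribe[p='/rediza'; c='decame']
Result: created
Step: shelfsys scribe[p='/mebrur/ho'; c='fid_ik']
Result: created
Step: shelfsys scribe[p='/baflu'; c='hesnepris']
Result: created
Step: shelfsys recite[p='/bresnem/broslecr']
Result: stacreb_ex
Step: datewheel anchor[d='1982-07-28']
Result: 1982-07-28
Step: shelfsys peekin[p='/']
Result: [baflu, bresnem/, mebrur/, rediza, vu]


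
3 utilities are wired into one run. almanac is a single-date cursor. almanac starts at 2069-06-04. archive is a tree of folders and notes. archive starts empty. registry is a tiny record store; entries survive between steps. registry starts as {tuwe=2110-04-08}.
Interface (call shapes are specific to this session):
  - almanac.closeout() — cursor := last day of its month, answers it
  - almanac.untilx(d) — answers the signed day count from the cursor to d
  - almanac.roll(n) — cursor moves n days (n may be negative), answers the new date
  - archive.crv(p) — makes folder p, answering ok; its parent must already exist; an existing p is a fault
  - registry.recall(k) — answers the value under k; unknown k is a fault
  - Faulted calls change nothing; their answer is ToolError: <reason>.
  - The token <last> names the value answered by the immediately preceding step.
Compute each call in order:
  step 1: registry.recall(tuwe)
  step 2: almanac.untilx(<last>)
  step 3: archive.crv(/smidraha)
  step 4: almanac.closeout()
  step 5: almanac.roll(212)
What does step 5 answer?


Answer: 2070-01-28

Derivation:
I run recall on tuwe, — result: 2110-04-08.
Invoking untilx on <last>, and see 14917.
I call crv on /smidraha, and observe ok.
Now I run closeout, and get 2069-06-30.
Calling roll on 212, yielding 2070-01-28.


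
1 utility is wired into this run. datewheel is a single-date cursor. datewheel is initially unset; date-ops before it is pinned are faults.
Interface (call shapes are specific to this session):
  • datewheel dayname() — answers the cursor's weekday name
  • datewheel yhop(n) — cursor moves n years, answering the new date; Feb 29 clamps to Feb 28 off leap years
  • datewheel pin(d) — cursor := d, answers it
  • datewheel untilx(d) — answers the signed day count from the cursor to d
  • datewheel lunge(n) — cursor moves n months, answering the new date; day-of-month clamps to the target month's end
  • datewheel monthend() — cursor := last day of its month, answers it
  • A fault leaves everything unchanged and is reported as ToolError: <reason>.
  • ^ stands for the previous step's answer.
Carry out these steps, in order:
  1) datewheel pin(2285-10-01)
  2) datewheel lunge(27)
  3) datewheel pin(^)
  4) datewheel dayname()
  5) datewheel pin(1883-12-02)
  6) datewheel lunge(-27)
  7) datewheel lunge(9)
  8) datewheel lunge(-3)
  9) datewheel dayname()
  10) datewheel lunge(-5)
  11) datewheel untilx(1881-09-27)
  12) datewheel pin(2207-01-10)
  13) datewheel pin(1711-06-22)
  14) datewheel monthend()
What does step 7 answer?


Answer: 1882-06-02

Derivation:
-> datewheel pin(d=2285-10-01)
<- 2285-10-01
-> datewheel lunge(n=27)
<- 2288-01-01
-> datewheel pin(d=^)
<- 2288-01-01
-> datewheel dayname()
<- Sunday
-> datewheel pin(d=1883-12-02)
<- 1883-12-02
-> datewheel lunge(n=-27)
<- 1881-09-02
-> datewheel lunge(n=9)
<- 1882-06-02
-> datewheel lunge(n=-3)
<- 1882-03-02
-> datewheel dayname()
<- Thursday
-> datewheel lunge(n=-5)
<- 1881-10-02
-> datewheel untilx(d=1881-09-27)
<- -5
-> datewheel pin(d=2207-01-10)
<- 2207-01-10
-> datewheel pin(d=1711-06-22)
<- 1711-06-22
-> datewheel monthend()
<- 1711-06-30


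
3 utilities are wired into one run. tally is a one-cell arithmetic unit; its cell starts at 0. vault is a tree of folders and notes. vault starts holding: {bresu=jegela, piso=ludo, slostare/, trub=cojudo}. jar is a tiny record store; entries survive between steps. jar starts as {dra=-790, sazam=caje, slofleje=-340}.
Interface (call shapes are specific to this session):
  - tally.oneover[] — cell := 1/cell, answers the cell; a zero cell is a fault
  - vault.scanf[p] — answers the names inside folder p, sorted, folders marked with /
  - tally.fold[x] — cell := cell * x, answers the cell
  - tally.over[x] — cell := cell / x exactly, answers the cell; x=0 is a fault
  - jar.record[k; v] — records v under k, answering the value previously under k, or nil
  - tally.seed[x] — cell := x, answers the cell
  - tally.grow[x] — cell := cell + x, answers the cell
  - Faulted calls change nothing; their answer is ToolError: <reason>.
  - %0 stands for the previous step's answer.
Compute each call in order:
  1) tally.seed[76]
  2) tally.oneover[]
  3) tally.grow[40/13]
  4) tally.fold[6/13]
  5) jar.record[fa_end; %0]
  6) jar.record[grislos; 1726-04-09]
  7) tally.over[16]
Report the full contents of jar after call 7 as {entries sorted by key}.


Do: tally.seed[76]
See: 76
Do: tally.oneover[]
See: 1/76
Do: tally.grow[40/13]
See: 3053/988
Do: tally.fold[6/13]
See: 9159/6422
Do: jar.record[fa_end; %0]
See: nil
Do: jar.record[grislos; 1726-04-09]
See: nil
Do: tally.over[16]
See: 9159/102752

Answer: {dra=-790, fa_end=9159/6422, grislos=1726-04-09, sazam=caje, slofleje=-340}


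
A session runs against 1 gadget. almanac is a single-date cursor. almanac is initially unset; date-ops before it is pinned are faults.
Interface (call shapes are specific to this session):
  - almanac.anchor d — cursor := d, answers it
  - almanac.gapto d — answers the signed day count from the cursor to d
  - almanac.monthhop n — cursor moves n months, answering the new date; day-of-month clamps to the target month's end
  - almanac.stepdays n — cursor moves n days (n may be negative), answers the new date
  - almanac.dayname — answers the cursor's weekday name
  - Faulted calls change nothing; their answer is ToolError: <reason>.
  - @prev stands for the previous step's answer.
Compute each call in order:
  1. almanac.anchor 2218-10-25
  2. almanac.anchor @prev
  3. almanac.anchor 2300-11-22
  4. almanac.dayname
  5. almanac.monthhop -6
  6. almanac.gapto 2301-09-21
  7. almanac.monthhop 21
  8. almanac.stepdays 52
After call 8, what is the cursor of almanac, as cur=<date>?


Answer: cur=2302-04-15

Derivation:
Act: almanac.anchor[d: 2218-10-25]
Obs: 2218-10-25
Act: almanac.anchor[d: @prev]
Obs: 2218-10-25
Act: almanac.anchor[d: 2300-11-22]
Obs: 2300-11-22
Act: almanac.dayname[]
Obs: Thursday
Act: almanac.monthhop[n: -6]
Obs: 2300-05-22
Act: almanac.gapto[d: 2301-09-21]
Obs: 487
Act: almanac.monthhop[n: 21]
Obs: 2302-02-22
Act: almanac.stepdays[n: 52]
Obs: 2302-04-15


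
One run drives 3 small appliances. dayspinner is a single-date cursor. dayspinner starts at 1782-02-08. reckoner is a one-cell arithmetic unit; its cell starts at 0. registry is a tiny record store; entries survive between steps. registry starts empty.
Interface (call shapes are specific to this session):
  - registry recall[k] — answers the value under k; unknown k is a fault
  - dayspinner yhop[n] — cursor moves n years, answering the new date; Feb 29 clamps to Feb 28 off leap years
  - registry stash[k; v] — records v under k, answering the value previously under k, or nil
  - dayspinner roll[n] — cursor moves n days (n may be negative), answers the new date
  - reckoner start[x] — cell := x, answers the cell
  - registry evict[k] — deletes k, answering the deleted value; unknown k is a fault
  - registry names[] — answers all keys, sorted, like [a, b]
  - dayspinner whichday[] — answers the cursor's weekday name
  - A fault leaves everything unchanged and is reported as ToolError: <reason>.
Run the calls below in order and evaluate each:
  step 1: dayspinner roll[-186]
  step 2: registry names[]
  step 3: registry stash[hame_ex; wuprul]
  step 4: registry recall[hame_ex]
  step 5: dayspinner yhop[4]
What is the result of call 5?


Answer: 1785-08-06

Derivation:
;; 1. dayspinner roll(n='-186') == 1781-08-06
;; 2. registry names() == []
;; 3. registry stash(k='hame_ex', v='wuprul') == nil
;; 4. registry recall(k='hame_ex') == wuprul
;; 5. dayspinner yhop(n='4') == 1785-08-06


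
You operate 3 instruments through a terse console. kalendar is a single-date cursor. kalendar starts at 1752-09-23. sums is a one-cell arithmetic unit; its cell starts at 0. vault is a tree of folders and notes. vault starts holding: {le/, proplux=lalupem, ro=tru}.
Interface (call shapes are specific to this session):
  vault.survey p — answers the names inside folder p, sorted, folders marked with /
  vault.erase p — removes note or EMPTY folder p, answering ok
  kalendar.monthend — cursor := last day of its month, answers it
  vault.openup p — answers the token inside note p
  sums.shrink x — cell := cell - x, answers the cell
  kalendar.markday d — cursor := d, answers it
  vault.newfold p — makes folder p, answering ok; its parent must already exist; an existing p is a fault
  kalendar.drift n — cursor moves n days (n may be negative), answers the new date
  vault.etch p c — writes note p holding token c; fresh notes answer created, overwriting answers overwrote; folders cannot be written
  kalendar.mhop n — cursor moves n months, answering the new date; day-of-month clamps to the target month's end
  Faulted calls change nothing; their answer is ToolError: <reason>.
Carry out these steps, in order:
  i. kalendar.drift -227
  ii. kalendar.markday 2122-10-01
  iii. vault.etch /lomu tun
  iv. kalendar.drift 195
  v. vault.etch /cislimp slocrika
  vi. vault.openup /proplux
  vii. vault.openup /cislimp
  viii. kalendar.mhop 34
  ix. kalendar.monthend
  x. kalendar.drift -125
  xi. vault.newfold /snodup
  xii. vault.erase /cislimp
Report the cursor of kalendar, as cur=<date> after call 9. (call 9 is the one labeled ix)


Answer: cur=2126-02-28

Derivation:
[in] kalendar.drift n→-227
[out] 1752-02-09
[in] kalendar.markday d→2122-10-01
[out] 2122-10-01
[in] vault.etch p→/lomu c→tun
[out] created
[in] kalendar.drift n→195
[out] 2123-04-14
[in] vault.etch p→/cislimp c→slocrika
[out] created
[in] vault.openup p→/proplux
[out] lalupem
[in] vault.openup p→/cislimp
[out] slocrika
[in] kalendar.mhop n→34
[out] 2126-02-14
[in] kalendar.monthend
[out] 2126-02-28
[in] kalendar.drift n→-125
[out] 2125-10-26
[in] vault.newfold p→/snodup
[out] ok
[in] vault.erase p→/cislimp
[out] ok


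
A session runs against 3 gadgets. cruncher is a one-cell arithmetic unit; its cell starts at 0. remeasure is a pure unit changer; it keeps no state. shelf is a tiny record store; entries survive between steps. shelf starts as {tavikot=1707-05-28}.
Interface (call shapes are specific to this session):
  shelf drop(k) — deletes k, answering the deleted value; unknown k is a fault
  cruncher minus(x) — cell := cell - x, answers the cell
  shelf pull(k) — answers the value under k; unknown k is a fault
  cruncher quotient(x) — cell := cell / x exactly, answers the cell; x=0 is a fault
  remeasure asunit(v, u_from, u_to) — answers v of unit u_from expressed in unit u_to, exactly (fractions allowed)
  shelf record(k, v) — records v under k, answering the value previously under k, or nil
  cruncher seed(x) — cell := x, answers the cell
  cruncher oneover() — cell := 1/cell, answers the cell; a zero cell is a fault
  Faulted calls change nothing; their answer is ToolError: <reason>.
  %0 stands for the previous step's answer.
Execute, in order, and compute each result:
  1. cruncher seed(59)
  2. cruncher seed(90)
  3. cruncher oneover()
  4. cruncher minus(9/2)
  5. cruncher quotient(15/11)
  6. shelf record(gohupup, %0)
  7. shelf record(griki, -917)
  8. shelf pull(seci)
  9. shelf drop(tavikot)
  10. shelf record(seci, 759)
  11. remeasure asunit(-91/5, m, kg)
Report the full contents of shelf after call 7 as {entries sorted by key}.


==> cruncher seed(x→59)
<== 59
==> cruncher seed(x→90)
<== 90
==> cruncher oneover()
<== 1/90
==> cruncher minus(x→9/2)
<== -202/45
==> cruncher quotient(x→15/11)
<== -2222/675
==> shelf record(k→gohupup, v→%0)
<== nil
==> shelf record(k→griki, v→-917)
<== nil
==> shelf pull(k→seci)
<== ToolError: no such key seci
==> shelf drop(k→tavikot)
<== 1707-05-28
==> shelf record(k→seci, v→759)
<== nil
==> remeasure asunit(v→-91/5, u_from→m, u_to→kg)
<== ToolError: incompatible units

Answer: {gohupup=-2222/675, griki=-917, tavikot=1707-05-28}
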